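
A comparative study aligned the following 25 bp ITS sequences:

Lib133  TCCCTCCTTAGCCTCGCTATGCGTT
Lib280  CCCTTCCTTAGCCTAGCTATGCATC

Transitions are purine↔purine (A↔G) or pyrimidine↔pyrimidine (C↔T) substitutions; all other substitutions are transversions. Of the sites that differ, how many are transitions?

Differing sites — 1:T/C (Ti); 4:C/T (Ti); 15:C/A (Tv); 23:G/A (Ti); 25:T/C (Ti).
Of the 5 differences, 4 transitions and 1 transversion, so the answer is 4.

4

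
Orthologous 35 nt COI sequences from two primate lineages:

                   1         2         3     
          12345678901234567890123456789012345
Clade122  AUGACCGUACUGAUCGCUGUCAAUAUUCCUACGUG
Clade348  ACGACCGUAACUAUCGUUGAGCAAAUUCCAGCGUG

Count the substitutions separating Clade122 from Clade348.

Differing sites — 2:U/C; 10:C/A; 11:U/C; 12:G/U; 17:C/U; 20:U/A; 21:C/G; 22:A/C; 24:U/A; 30:U/A; 31:A/G.
That gives 11 mismatches out of 35 aligned sites, so the Hamming distance is 11.

11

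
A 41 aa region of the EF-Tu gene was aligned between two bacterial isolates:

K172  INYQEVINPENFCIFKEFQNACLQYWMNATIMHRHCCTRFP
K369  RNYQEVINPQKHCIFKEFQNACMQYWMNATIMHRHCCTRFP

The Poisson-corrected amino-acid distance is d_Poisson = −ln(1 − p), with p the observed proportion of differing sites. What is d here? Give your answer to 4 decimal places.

0.1301

Mismatches occur at site 1 (I→R), site 10 (E→Q), site 11 (N→K), site 12 (F→H), site 23 (L→M).
p = 5/41 = 0.121951.
d = −ln(1 − 0.121951) = −ln(0.878049) = 0.1301.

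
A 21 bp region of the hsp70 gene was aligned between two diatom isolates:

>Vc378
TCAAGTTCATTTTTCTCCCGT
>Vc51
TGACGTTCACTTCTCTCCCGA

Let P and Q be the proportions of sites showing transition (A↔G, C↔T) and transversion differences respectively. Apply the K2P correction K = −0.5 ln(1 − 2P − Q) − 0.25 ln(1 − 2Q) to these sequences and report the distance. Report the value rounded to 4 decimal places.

0.2869

Mismatches occur at site 2 (C/G, transversion), site 4 (A/C, transversion), site 10 (T/C, transition), site 13 (T/C, transition), site 21 (T/A, transversion).
Of the 5 differences, 2 transitions and 3 transversions over 21 sites: P = 2/21 = 0.095238, Q = 3/21 = 0.142857.
d = −0.5·ln(0.666667) − 0.25·ln(0.714286) = −0.5·(-0.405465) − 0.25·(-0.336472) = 0.2869.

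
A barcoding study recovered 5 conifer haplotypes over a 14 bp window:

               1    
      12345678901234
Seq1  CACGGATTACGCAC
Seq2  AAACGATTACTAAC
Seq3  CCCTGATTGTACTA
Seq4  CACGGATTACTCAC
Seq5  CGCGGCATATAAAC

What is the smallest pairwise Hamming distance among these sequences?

1

Pairwise Hamming distances:
  Seq1 vs Seq2: 5
  Seq1 vs Seq3: 7
  Seq1 vs Seq4: 1
  Seq1 vs Seq5: 6
  Seq2 vs Seq3: 10
  Seq2 vs Seq4: 4
  Seq2 vs Seq5: 8
  Seq3 vs Seq4: 7
  Seq3 vs Seq5: 8
  Seq4 vs Seq5: 6
The smallest is 1, between Seq1 and Seq4.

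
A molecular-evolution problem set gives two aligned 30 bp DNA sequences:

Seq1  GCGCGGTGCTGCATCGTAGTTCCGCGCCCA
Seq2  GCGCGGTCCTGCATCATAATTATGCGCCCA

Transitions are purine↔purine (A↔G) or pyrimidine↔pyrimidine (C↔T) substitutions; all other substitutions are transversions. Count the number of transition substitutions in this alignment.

Mismatches occur at site 8 (G→C, transversion), site 16 (G→A, transition), site 19 (G→A, transition), site 22 (C→A, transversion), site 23 (C→T, transition).
Of the 5 differences, 3 transitions and 2 transversions, so the answer is 3.

3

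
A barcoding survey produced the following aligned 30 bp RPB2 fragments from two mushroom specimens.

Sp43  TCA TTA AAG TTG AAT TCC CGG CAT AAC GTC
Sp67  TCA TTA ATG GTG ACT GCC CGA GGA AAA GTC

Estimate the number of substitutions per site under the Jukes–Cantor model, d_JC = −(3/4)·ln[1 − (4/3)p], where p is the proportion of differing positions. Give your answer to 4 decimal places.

Differing sites — 8:A/T; 10:T/G; 14:A/C; 16:T/G; 21:G/A; 22:C/G; 23:A/G; 24:T/A; 27:C/A.
p = 9/30 = 0.300000.
d = −0.75 · ln(1 − (4/3)·0.300000) = −0.75 · ln(0.600000) = −0.75 · (-0.510826) = 0.3831.

0.3831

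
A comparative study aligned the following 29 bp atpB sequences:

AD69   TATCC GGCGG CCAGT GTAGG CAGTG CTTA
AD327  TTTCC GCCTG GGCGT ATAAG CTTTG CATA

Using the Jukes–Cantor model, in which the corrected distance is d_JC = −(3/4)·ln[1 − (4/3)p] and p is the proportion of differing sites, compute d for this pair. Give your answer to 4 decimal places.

0.5285

The sequences differ at positions 2 (A/T), 7 (G/C), 9 (G/T), 11 (C/G), 12 (C/G), 13 (A/C), 16 (G/A), 19 (G/A), 22 (A/T), 23 (G/T), 27 (T/A).
p = 11/29 = 0.379310.
d = −0.75 · ln(1 − (4/3)·0.379310) = −0.75 · ln(0.494253) = −0.75 · (-0.704708) = 0.5285.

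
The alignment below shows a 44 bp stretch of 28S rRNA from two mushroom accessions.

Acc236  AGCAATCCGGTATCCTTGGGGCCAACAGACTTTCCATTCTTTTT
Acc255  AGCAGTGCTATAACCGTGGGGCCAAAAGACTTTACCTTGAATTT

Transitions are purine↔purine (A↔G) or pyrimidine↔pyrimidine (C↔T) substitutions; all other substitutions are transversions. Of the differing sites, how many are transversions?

Mismatches occur at site 5 (A↔G, transition), site 7 (C↔G, transversion), site 9 (G↔T, transversion), site 10 (G↔A, transition), site 13 (T↔A, transversion), site 16 (T↔G, transversion), site 26 (C↔A, transversion), site 34 (C↔A, transversion), site 36 (A↔C, transversion), site 39 (C↔G, transversion), site 40 (T↔A, transversion), site 41 (T↔A, transversion).
Of the 12 differences, 2 transitions and 10 transversions, so the answer is 10.

10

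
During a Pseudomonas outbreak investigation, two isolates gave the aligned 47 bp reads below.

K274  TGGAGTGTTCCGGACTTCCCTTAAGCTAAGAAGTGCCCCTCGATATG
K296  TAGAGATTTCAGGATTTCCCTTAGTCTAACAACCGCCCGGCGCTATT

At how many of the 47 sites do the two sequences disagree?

14

Differing sites — 2:G/A; 6:T/A; 7:G/T; 11:C/A; 15:C/T; 24:A/G; 25:G/T; 30:G/C; 33:G/C; 34:T/C; 39:C/G; 40:T/G; 43:A/C; 47:G/T.
That gives 14 mismatches out of 47 aligned sites, so the Hamming distance is 14.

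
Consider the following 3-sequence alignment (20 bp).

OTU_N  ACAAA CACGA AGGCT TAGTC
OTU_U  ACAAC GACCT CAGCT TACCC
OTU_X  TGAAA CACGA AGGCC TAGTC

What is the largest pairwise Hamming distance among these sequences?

Pairwise Hamming distances:
  OTU_N vs OTU_U: 8
  OTU_N vs OTU_X: 3
  OTU_U vs OTU_X: 11
The largest is 11, between OTU_U and OTU_X.

11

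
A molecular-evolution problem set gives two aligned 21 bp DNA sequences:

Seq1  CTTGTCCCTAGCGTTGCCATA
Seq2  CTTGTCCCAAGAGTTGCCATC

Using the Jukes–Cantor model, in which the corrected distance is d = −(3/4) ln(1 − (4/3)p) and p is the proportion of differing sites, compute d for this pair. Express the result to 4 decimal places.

0.1585

Differing sites — 9:T/A; 12:C/A; 21:A/C.
p = 3/21 = 0.142857.
d = −0.75 · ln(1 − (4/3)·0.142857) = −0.75 · ln(0.809524) = −0.75 · (-0.211309) = 0.1585.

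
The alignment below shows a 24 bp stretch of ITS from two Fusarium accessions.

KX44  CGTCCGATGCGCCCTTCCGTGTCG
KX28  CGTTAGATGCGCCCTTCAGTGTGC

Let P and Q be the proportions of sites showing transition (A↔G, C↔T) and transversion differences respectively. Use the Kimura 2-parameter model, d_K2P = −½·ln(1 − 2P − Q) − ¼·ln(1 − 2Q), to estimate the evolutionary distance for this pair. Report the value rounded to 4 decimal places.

0.2452

Differing sites — 4:C/T (Ti); 5:C/A (Tv); 18:C/A (Tv); 23:C/G (Tv); 24:G/C (Tv).
Of the 5 differences, 1 transition and 4 transversions over 24 sites: P = 1/24 = 0.041667, Q = 4/24 = 0.166667.
d = −0.5·ln(0.749999) − 0.25·ln(0.666666) = −0.5·(-0.287683) − 0.25·(-0.405466) = 0.2452.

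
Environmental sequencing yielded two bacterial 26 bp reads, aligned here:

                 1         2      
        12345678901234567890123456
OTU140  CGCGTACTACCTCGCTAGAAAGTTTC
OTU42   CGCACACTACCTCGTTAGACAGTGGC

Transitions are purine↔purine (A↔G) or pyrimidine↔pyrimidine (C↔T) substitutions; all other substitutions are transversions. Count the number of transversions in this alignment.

Mismatches occur at site 4 (G→A, transition), site 5 (T→C, transition), site 15 (C→T, transition), site 20 (A→C, transversion), site 24 (T→G, transversion), site 25 (T→G, transversion).
Of the 6 differences, 3 transitions and 3 transversions, so the answer is 3.

3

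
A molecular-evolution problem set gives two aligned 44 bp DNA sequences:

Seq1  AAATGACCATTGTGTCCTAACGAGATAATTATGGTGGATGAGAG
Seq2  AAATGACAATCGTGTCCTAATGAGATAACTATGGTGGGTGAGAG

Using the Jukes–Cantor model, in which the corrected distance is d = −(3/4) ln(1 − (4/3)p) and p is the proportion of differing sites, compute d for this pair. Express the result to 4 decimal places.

Differing sites — 8:C/A; 11:T/C; 21:C/T; 29:T/C; 38:A/G.
p = 5/44 = 0.113636.
d = −0.75 · ln(1 − (4/3)·0.113636) = −0.75 · ln(0.848485) = −0.75 · (-0.164303) = 0.1232.

0.1232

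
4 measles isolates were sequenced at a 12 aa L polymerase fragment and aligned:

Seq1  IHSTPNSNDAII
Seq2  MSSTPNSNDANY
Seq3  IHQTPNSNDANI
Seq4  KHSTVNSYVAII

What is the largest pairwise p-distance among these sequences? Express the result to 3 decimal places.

Pairwise Hamming distances:
  Seq1 vs Seq2: 4
  Seq1 vs Seq3: 2
  Seq1 vs Seq4: 4
  Seq2 vs Seq3: 4
  Seq2 vs Seq4: 7
  Seq3 vs Seq4: 6
The largest is 7 mismatches, between Seq2 and Seq4; p = 7/12 = 0.583.

0.583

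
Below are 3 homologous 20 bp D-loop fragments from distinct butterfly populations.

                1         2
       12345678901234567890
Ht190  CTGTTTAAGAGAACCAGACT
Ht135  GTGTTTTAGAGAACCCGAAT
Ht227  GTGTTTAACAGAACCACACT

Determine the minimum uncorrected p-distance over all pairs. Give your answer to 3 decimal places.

Pairwise Hamming distances:
  Ht190 vs Ht135: 4
  Ht190 vs Ht227: 3
  Ht135 vs Ht227: 5
The smallest is 3 mismatches, between Ht190 and Ht227; p = 3/20 = 0.150.

0.150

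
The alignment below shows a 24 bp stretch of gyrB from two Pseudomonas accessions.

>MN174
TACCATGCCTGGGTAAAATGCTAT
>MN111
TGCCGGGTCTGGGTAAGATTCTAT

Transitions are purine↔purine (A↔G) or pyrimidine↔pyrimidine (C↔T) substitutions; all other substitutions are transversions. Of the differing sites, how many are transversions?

2

Mismatches occur at site 2 (A→G, transition), site 5 (A→G, transition), site 6 (T→G, transversion), site 8 (C→T, transition), site 17 (A→G, transition), site 20 (G→T, transversion).
Of the 6 differences, 4 transitions and 2 transversions, so the answer is 2.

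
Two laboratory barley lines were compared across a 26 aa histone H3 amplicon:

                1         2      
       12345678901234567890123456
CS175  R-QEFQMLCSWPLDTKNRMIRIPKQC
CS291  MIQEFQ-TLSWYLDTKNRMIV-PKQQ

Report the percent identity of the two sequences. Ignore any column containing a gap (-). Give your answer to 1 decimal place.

Excluding the 3 gap columns leaves 23 comparable sites.
Mismatches occur at site 1 (R/M), site 8 (L/T), site 9 (C/L), site 12 (P/Y), site 21 (R/V), site 26 (C/Q).
17 of the 23 comparable sites match, so the percent identity is 17/23 × 100 = 73.9%.

73.9%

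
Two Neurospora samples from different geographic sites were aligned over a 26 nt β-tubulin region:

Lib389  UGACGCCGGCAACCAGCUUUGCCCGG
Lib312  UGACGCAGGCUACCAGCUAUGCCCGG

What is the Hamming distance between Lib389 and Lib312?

3

Mismatches occur at site 7 (C→A), site 11 (A→U), site 19 (U→A).
That gives 3 mismatches out of 26 aligned sites, so the Hamming distance is 3.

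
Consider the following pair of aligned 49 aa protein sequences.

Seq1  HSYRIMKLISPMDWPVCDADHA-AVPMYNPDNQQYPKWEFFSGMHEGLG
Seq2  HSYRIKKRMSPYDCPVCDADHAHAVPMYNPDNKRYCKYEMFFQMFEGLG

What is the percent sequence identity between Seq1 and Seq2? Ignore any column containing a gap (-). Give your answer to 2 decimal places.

Excluding the 1 gap column leaves 48 comparable sites.
Differing sites — 6:M/K; 8:L/R; 9:I/M; 12:M/Y; 14:W/C; 33:Q/K; 34:Q/R; 36:P/C; 38:W/Y; 40:F/M; 42:S/F; 43:G/Q; 45:H/F.
35 of the 48 comparable sites match, so the percent identity is 35/48 × 100 = 72.92%.

72.92%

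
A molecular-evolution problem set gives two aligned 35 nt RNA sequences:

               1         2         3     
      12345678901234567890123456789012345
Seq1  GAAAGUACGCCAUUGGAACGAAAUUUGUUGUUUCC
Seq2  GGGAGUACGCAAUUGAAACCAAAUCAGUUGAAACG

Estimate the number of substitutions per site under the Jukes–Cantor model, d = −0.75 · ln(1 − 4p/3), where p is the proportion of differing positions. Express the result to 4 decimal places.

0.4073

Mismatches occur at site 2 (A→G), site 3 (A→G), site 11 (C→A), site 16 (G→A), site 20 (G→C), site 25 (U→C), site 26 (U→A), site 31 (U→A), site 32 (U→A), site 33 (U→A), site 35 (C→G).
p = 11/35 = 0.314286.
d = −0.75 · ln(1 − (4/3)·0.314286) = −0.75 · ln(0.580952) = −0.75 · (-0.543087) = 0.4073.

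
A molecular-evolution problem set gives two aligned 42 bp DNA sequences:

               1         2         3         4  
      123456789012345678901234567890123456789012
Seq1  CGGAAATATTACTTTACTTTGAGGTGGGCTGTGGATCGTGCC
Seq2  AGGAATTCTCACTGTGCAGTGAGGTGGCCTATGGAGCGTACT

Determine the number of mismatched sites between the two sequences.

Mismatches occur at site 1 (C/A), site 6 (A/T), site 8 (A/C), site 10 (T/C), site 14 (T/G), site 16 (A/G), site 18 (T/A), site 19 (T/G), site 28 (G/C), site 31 (G/A), site 36 (T/G), site 40 (G/A), site 42 (C/T).
That gives 13 mismatches out of 42 aligned sites, so the Hamming distance is 13.

13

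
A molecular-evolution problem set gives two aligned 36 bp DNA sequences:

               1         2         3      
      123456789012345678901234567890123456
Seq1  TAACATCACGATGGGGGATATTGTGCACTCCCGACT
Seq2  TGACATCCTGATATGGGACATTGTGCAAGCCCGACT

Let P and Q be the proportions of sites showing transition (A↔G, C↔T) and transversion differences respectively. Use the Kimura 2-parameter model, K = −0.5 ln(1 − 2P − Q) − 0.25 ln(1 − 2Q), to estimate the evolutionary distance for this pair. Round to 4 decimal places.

0.2656

Differing sites — 2:A/G (Ti); 8:A/C (Tv); 9:C/T (Ti); 13:G/A (Ti); 14:G/T (Tv); 19:T/C (Ti); 28:C/A (Tv); 29:T/G (Tv).
Of the 8 differences, 4 transitions and 4 transversions over 36 sites: P = 4/36 = 0.111111, Q = 4/36 = 0.111111.
d = −0.5·ln(0.666667) − 0.25·ln(0.777778) = −0.5·(-0.405465) − 0.25·(-0.251314) = 0.2656.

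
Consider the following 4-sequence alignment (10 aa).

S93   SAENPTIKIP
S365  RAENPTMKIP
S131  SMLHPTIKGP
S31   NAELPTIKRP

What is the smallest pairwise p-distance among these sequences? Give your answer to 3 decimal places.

0.200

Pairwise Hamming distances:
  S93 vs S365: 2
  S93 vs S131: 4
  S93 vs S31: 3
  S365 vs S131: 6
  S365 vs S31: 4
  S131 vs S31: 5
The smallest is 2 mismatches, between S93 and S365; p = 2/10 = 0.200.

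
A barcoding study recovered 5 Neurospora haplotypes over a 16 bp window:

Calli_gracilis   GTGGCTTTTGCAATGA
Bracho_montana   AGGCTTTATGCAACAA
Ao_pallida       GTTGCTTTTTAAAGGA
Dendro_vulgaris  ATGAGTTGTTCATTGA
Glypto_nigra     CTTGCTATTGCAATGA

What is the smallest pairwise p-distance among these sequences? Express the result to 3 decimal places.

0.188

Pairwise Hamming distances:
  Calli_gracilis vs Bracho_montana: 7
  Calli_gracilis vs Ao_pallida: 4
  Calli_gracilis vs Dendro_vulgaris: 6
  Calli_gracilis vs Glypto_nigra: 3
  Bracho_montana vs Ao_pallida: 10
  Bracho_montana vs Dendro_vulgaris: 8
  Bracho_montana vs Glypto_nigra: 9
  Ao_pallida vs Dendro_vulgaris: 8
  Ao_pallida vs Glypto_nigra: 5
  Dendro_vulgaris vs Glypto_nigra: 8
The smallest is 3 mismatches, between Calli_gracilis and Glypto_nigra; p = 3/16 = 0.188.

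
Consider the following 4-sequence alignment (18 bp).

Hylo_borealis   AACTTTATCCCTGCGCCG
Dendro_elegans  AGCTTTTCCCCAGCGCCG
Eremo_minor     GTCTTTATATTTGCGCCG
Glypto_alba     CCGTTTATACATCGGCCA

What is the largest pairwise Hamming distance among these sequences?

Pairwise Hamming distances:
  Hylo_borealis vs Dendro_elegans: 4
  Hylo_borealis vs Eremo_minor: 5
  Hylo_borealis vs Glypto_alba: 8
  Dendro_elegans vs Eremo_minor: 8
  Dendro_elegans vs Glypto_alba: 11
  Eremo_minor vs Glypto_alba: 8
The largest is 11, between Dendro_elegans and Glypto_alba.

11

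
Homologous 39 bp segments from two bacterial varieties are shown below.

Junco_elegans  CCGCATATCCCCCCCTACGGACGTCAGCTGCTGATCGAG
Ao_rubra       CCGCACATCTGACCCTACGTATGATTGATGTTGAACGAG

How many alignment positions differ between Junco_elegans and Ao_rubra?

Differing sites — 6:T/C; 10:C/T; 11:C/G; 12:C/A; 20:G/T; 22:C/T; 24:T/A; 25:C/T; 26:A/T; 28:C/A; 31:C/T; 35:T/A.
That gives 12 mismatches out of 39 aligned sites, so the Hamming distance is 12.

12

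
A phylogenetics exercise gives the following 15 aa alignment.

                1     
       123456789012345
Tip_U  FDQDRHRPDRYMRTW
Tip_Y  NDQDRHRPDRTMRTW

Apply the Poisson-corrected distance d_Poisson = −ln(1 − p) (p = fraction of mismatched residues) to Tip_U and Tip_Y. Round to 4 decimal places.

0.1431

The sequences differ at positions 1 (F/N), 11 (Y/T).
p = 2/15 = 0.133333.
d = −ln(1 − 0.133333) = −ln(0.866667) = 0.1431.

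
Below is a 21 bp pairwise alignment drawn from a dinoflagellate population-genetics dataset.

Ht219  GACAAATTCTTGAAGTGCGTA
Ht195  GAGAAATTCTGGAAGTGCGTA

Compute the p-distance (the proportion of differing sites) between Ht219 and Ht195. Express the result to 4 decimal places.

The sequences differ at positions 3 (C/G), 11 (T/G).
There are 2 differences over 21 sites, so p = 2/21 = 0.0952.

0.0952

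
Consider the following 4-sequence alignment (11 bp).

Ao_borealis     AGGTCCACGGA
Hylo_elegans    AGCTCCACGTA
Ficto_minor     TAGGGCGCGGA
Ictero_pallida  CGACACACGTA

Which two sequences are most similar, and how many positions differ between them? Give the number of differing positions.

2

Pairwise Hamming distances:
  Ao_borealis vs Hylo_elegans: 2
  Ao_borealis vs Ficto_minor: 5
  Ao_borealis vs Ictero_pallida: 5
  Hylo_elegans vs Ficto_minor: 7
  Hylo_elegans vs Ictero_pallida: 4
  Ficto_minor vs Ictero_pallida: 7
The smallest is 2, between Ao_borealis and Hylo_elegans.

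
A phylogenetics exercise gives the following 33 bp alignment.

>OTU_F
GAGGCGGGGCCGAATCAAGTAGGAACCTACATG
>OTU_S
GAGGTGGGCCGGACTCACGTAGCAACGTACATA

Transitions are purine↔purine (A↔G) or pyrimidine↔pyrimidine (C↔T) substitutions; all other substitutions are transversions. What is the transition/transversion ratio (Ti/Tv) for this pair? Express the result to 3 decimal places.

The sequences differ at positions 5 (C/T, transition), 9 (G/C, transversion), 11 (C/G, transversion), 14 (A/C, transversion), 18 (A/C, transversion), 23 (G/C, transversion), 27 (C/G, transversion), 33 (G/A, transition).
Of the 8 differences, 2 transitions and 6 transversions, so Ti/Tv = 2/6 = 0.333.

0.333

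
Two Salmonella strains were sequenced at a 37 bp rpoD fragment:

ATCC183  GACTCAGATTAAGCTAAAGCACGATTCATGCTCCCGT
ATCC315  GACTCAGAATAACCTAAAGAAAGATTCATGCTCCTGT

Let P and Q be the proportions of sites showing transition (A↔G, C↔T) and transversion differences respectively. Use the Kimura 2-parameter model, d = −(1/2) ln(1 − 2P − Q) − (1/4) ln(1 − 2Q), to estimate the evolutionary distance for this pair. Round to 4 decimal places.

0.1494

The sequences differ at positions 9 (T/A, transversion), 13 (G/C, transversion), 20 (C/A, transversion), 22 (C/A, transversion), 35 (C/T, transition).
Of the 5 differences, 1 transition and 4 transversions over 37 sites: P = 1/37 = 0.027027, Q = 4/37 = 0.108108.
d = −0.5·ln(0.837838) − 0.25·ln(0.783784) = −0.5·(-0.176931) − 0.25·(-0.243622) = 0.1494.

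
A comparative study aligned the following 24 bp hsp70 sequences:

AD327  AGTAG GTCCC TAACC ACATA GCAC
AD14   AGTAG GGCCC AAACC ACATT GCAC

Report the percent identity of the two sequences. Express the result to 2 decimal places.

87.50%

Mismatches occur at site 7 (T→G), site 11 (T→A), site 20 (A→T).
21 of the 24 sites match, so the percent identity is 21/24 × 100 = 87.50%.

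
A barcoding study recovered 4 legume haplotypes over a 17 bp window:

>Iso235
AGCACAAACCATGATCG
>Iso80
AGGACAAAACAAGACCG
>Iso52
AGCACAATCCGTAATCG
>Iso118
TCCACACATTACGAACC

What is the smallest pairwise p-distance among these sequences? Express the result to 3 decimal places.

0.176

Pairwise Hamming distances:
  Iso235 vs Iso80: 4
  Iso235 vs Iso52: 3
  Iso235 vs Iso118: 8
  Iso80 vs Iso52: 7
  Iso80 vs Iso118: 9
  Iso52 vs Iso118: 11
The smallest is 3 mismatches, between Iso235 and Iso52; p = 3/17 = 0.176.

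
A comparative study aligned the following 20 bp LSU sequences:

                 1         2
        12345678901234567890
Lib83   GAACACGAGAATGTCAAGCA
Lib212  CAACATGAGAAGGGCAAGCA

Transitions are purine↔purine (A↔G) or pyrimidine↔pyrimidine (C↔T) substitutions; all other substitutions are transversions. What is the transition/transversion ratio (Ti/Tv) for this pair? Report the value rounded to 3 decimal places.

0.333

Mismatches occur at site 1 (G↔C, transversion), site 6 (C↔T, transition), site 12 (T↔G, transversion), site 14 (T↔G, transversion).
Of the 4 differences, 1 transition and 3 transversions, so Ti/Tv = 1/3 = 0.333.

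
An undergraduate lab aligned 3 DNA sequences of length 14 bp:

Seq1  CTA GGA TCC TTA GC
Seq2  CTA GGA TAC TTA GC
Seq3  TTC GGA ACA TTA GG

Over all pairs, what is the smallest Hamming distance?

Pairwise Hamming distances:
  Seq1 vs Seq2: 1
  Seq1 vs Seq3: 5
  Seq2 vs Seq3: 6
The smallest is 1, between Seq1 and Seq2.

1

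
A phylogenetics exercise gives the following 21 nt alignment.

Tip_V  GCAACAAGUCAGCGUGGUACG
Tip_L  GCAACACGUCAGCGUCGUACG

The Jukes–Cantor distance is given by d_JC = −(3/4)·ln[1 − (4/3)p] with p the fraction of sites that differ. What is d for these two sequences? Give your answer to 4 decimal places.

0.1019

The sequences differ at positions 7 (A/C), 16 (G/C).
p = 2/21 = 0.095238.
d = −0.75 · ln(1 − (4/3)·0.095238) = −0.75 · ln(0.873016) = −0.75 · (-0.135801) = 0.1019.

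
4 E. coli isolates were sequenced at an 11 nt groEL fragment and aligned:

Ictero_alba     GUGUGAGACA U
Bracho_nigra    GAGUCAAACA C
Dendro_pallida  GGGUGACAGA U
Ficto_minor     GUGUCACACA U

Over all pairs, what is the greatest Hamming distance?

5

Pairwise Hamming distances:
  Ictero_alba vs Bracho_nigra: 4
  Ictero_alba vs Dendro_pallida: 3
  Ictero_alba vs Ficto_minor: 2
  Bracho_nigra vs Dendro_pallida: 5
  Bracho_nigra vs Ficto_minor: 3
  Dendro_pallida vs Ficto_minor: 3
The largest is 5, between Bracho_nigra and Dendro_pallida.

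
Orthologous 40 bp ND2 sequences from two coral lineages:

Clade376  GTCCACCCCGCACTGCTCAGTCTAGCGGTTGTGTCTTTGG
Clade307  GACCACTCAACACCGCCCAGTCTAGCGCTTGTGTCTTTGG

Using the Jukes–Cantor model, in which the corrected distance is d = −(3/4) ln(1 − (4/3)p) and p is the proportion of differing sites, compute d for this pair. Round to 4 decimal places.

Differing sites — 2:T/A; 7:C/T; 9:C/A; 10:G/A; 14:T/C; 17:T/C; 28:G/C.
p = 7/40 = 0.175000.
d = −0.75 · ln(1 − (4/3)·0.175000) = −0.75 · ln(0.766667) = −0.75 · (-0.265703) = 0.1993.

0.1993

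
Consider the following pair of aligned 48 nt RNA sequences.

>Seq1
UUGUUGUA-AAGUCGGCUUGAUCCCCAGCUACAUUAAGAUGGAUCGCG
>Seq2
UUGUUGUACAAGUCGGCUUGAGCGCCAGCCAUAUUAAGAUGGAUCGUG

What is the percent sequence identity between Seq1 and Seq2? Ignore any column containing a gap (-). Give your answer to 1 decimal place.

89.4%

Excluding the 1 gap column leaves 47 comparable sites.
Mismatches occur at site 22 (U→G), site 24 (C→G), site 30 (U→C), site 32 (C→U), site 47 (C→U).
42 of the 47 comparable sites match, so the percent identity is 42/47 × 100 = 89.4%.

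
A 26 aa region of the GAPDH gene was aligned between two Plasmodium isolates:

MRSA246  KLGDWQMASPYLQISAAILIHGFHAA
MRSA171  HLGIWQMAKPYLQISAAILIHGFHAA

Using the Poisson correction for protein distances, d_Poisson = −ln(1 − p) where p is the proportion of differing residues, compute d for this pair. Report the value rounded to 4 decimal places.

The sequences differ at positions 1 (K/H), 4 (D/I), 9 (S/K).
p = 3/26 = 0.115385.
d = −ln(1 − 0.115385) = −ln(0.884615) = 0.1226.

0.1226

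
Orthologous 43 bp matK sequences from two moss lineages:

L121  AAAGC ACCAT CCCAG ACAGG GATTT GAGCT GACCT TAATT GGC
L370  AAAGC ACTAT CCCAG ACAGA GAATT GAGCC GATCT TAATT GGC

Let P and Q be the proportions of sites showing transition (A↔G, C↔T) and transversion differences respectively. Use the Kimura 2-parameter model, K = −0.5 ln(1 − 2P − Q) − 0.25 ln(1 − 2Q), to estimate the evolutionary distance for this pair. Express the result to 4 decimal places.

The sequences differ at positions 8 (C/T, transition), 20 (G/A, transition), 23 (T/A, transversion), 30 (T/C, transition), 33 (C/T, transition).
Of the 5 differences, 4 transitions and 1 transversion over 43 sites: P = 4/43 = 0.093023, Q = 1/43 = 0.023256.
d = −0.5·ln(0.790698) − 0.25·ln(0.953488) = −0.5·(-0.234839) − 0.25·(-0.047628) = 0.1293.

0.1293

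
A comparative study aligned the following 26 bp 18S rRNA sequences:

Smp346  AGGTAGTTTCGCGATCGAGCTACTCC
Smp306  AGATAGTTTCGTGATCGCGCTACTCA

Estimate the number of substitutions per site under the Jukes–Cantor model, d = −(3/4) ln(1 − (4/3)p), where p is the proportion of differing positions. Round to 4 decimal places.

0.1722

The sequences differ at positions 3 (G/A), 12 (C/T), 18 (A/C), 26 (C/A).
p = 4/26 = 0.153846.
d = −0.75 · ln(1 − (4/3)·0.153846) = −0.75 · ln(0.794872) = −0.75 · (-0.229574) = 0.1722.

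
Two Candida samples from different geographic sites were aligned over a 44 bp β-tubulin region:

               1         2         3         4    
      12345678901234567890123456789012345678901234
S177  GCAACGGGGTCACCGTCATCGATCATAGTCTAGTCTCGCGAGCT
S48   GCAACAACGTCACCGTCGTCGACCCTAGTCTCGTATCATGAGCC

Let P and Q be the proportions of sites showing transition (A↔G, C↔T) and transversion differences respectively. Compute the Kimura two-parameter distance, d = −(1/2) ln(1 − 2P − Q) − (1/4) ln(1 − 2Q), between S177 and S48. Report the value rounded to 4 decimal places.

Mismatches occur at site 6 (G↔A, transition), site 7 (G↔A, transition), site 8 (G↔C, transversion), site 18 (A↔G, transition), site 23 (T↔C, transition), site 25 (A↔C, transversion), site 32 (A↔C, transversion), site 35 (C↔A, transversion), site 38 (G↔A, transition), site 39 (C↔T, transition), site 44 (T↔C, transition).
Of the 11 differences, 7 transitions and 4 transversions over 44 sites: P = 7/44 = 0.159091, Q = 4/44 = 0.090909.
d = −0.5·ln(0.590909) − 0.25·ln(0.818182) = −0.5·(-0.526093) − 0.25·(-0.200670) = 0.3132.

0.3132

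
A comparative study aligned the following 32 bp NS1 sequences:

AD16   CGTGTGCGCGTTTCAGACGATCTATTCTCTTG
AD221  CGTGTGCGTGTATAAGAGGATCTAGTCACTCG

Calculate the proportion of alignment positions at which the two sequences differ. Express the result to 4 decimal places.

0.2188

The sequences differ at positions 9 (C/T), 12 (T/A), 14 (C/A), 18 (C/G), 25 (T/G), 28 (T/A), 31 (T/C).
There are 7 differences over 32 sites, so p = 7/32 = 0.2188.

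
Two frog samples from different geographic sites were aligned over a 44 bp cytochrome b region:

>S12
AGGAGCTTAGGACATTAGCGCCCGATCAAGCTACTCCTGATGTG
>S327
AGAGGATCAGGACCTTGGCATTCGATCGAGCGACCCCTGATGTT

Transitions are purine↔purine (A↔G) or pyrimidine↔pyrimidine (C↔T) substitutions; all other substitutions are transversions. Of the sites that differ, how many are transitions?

9

The sequences differ at positions 3 (G/A, transition), 4 (A/G, transition), 6 (C/A, transversion), 8 (T/C, transition), 14 (A/C, transversion), 17 (A/G, transition), 20 (G/A, transition), 21 (C/T, transition), 22 (C/T, transition), 28 (A/G, transition), 32 (T/G, transversion), 35 (T/C, transition), 44 (G/T, transversion).
Of the 13 differences, 9 transitions and 4 transversions, so the answer is 9.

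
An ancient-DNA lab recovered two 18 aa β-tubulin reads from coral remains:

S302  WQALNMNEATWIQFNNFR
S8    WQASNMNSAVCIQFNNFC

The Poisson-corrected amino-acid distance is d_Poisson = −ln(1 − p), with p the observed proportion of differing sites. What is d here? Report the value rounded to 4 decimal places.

The sequences differ at positions 4 (L/S), 8 (E/S), 10 (T/V), 11 (W/C), 18 (R/C).
p = 5/18 = 0.277778.
d = −ln(1 − 0.277778) = −ln(0.722222) = 0.3254.

0.3254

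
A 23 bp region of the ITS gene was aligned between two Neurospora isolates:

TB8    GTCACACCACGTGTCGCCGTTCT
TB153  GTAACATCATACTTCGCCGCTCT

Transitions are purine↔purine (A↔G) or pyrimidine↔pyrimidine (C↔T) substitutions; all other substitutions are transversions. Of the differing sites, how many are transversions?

2

The sequences differ at positions 3 (C/A, transversion), 7 (C/T, transition), 10 (C/T, transition), 11 (G/A, transition), 12 (T/C, transition), 13 (G/T, transversion), 20 (T/C, transition).
Of the 7 differences, 5 transitions and 2 transversions, so the answer is 2.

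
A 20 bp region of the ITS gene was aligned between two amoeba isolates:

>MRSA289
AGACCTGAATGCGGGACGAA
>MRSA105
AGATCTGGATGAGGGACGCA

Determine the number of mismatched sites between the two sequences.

The sequences differ at positions 4 (C/T), 8 (A/G), 12 (C/A), 19 (A/C).
That gives 4 mismatches out of 20 aligned sites, so the Hamming distance is 4.

4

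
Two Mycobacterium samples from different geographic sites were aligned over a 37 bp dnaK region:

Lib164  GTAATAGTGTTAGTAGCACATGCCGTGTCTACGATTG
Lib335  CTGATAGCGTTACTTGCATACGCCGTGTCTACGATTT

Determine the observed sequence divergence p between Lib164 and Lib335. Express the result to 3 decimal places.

0.216

Differing sites — 1:G/C; 3:A/G; 8:T/C; 13:G/C; 15:A/T; 19:C/T; 21:T/C; 37:G/T.
There are 8 differences over 37 sites, so p = 8/37 = 0.216.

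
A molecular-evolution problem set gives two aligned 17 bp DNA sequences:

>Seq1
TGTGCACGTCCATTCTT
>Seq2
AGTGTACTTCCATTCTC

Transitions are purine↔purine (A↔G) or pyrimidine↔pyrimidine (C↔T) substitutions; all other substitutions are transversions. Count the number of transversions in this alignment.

2

Differing sites — 1:T/A (Tv); 5:C/T (Ti); 8:G/T (Tv); 17:T/C (Ti).
Of the 4 differences, 2 transitions and 2 transversions, so the answer is 2.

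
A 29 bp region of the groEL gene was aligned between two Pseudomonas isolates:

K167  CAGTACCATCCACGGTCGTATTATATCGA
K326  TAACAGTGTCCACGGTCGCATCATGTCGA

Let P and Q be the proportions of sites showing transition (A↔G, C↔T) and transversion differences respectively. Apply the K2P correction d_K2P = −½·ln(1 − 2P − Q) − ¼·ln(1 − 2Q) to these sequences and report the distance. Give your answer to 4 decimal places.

Mismatches occur at site 1 (C/T, transition), site 3 (G/A, transition), site 4 (T/C, transition), site 6 (C/G, transversion), site 7 (C/T, transition), site 8 (A/G, transition), site 19 (T/C, transition), site 22 (T/C, transition), site 25 (A/G, transition).
Of the 9 differences, 8 transitions and 1 transversion over 29 sites: P = 8/29 = 0.275862, Q = 1/29 = 0.034483.
d = −0.5·ln(0.413793) − 0.25·ln(0.931034) = −0.5·(-0.882389) − 0.25·(-0.071459) = 0.4591.

0.4591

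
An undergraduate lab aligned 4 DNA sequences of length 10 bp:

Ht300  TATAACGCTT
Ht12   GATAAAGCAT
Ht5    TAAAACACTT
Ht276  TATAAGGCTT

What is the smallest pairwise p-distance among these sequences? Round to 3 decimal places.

Pairwise Hamming distances:
  Ht300 vs Ht12: 3
  Ht300 vs Ht5: 2
  Ht300 vs Ht276: 1
  Ht12 vs Ht5: 5
  Ht12 vs Ht276: 3
  Ht5 vs Ht276: 3
The smallest is 1 mismatch, between Ht300 and Ht276; p = 1/10 = 0.100.

0.100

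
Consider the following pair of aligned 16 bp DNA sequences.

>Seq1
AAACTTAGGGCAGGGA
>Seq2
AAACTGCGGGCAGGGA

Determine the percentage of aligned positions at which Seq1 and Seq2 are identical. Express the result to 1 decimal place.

87.5%

The sequences differ at positions 6 (T/G), 7 (A/C).
14 of the 16 sites match, so the percent identity is 14/16 × 100 = 87.5%.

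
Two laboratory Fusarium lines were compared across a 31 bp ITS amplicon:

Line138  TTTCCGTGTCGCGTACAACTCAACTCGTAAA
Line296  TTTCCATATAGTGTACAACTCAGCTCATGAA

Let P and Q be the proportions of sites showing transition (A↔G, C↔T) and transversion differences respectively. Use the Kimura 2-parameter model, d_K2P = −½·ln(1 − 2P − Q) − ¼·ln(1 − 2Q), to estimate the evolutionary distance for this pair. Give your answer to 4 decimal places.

0.2885

Differing sites — 6:G/A (Ti); 8:G/A (Ti); 10:C/A (Tv); 12:C/T (Ti); 23:A/G (Ti); 27:G/A (Ti); 29:A/G (Ti).
Of the 7 differences, 6 transitions and 1 transversion over 31 sites: P = 6/31 = 0.193548, Q = 1/31 = 0.032258.
d = −0.5·ln(0.580646) − 0.25·ln(0.935484) = −0.5·(-0.543614) − 0.25·(-0.066691) = 0.2885.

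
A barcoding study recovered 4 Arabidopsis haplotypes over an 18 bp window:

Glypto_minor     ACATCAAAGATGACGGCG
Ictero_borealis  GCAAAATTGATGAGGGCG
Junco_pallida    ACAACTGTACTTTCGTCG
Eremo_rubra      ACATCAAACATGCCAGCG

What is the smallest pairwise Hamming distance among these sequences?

Pairwise Hamming distances:
  Glypto_minor vs Ictero_borealis: 6
  Glypto_minor vs Junco_pallida: 9
  Glypto_minor vs Eremo_rubra: 3
  Ictero_borealis vs Junco_pallida: 10
  Ictero_borealis vs Eremo_rubra: 9
  Junco_pallida vs Eremo_rubra: 10
The smallest is 3, between Glypto_minor and Eremo_rubra.

3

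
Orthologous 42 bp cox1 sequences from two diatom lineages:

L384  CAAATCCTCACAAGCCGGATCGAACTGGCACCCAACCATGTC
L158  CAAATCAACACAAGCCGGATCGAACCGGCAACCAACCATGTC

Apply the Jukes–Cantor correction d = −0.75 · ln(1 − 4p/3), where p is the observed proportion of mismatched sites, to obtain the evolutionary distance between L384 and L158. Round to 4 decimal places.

0.1019

Mismatches occur at site 7 (C↔A), site 8 (T↔A), site 26 (T↔C), site 31 (C↔A).
p = 4/42 = 0.095238.
d = −0.75 · ln(1 − (4/3)·0.095238) = −0.75 · ln(0.873016) = −0.75 · (-0.135801) = 0.1019.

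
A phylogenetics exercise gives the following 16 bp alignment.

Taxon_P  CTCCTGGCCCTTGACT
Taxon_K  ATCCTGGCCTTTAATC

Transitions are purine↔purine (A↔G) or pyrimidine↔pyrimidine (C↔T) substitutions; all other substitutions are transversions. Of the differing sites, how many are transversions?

1

Differing sites — 1:C/A (Tv); 10:C/T (Ti); 13:G/A (Ti); 15:C/T (Ti); 16:T/C (Ti).
Of the 5 differences, 4 transitions and 1 transversion, so the answer is 1.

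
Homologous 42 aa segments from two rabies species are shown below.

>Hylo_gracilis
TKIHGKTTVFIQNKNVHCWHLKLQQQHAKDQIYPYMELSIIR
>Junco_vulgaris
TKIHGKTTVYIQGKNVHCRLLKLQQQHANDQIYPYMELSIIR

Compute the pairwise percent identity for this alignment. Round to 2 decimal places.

The sequences differ at positions 10 (F/Y), 13 (N/G), 19 (W/R), 20 (H/L), 29 (K/N).
37 of the 42 sites match, so the percent identity is 37/42 × 100 = 88.10%.

88.10%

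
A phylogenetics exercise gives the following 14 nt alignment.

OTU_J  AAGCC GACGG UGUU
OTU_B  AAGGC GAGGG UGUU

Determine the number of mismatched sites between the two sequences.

Mismatches occur at site 4 (C/G), site 8 (C/G).
That gives 2 mismatches out of 14 aligned sites, so the Hamming distance is 2.

2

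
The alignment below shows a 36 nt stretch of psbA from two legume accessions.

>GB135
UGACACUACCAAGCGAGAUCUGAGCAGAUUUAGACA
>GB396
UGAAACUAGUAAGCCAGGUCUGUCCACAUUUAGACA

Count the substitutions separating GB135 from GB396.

8

Mismatches occur at site 4 (C→A), site 9 (C→G), site 10 (C→U), site 15 (G→C), site 18 (A→G), site 23 (A→U), site 24 (G→C), site 27 (G→C).
That gives 8 mismatches out of 36 aligned sites, so the Hamming distance is 8.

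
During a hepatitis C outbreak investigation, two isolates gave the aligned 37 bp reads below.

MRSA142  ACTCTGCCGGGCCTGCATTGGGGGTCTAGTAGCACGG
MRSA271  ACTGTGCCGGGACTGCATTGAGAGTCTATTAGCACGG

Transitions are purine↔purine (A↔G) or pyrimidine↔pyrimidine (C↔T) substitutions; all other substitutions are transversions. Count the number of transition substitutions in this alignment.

2

The sequences differ at positions 4 (C/G, transversion), 12 (C/A, transversion), 21 (G/A, transition), 23 (G/A, transition), 29 (G/T, transversion).
Of the 5 differences, 2 transitions and 3 transversions, so the answer is 2.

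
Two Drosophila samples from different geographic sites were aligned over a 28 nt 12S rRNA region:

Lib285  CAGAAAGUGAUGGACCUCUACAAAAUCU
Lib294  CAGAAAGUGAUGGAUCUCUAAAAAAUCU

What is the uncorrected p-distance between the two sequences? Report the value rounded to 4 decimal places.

0.0714

Mismatches occur at site 15 (C/U), site 21 (C/A).
There are 2 differences over 28 sites, so p = 2/28 = 0.0714.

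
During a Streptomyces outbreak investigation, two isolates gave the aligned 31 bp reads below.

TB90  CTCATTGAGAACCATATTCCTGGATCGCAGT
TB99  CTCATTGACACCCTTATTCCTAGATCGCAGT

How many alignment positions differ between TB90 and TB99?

4

Differing sites — 9:G/C; 11:A/C; 14:A/T; 22:G/A.
That gives 4 mismatches out of 31 aligned sites, so the Hamming distance is 4.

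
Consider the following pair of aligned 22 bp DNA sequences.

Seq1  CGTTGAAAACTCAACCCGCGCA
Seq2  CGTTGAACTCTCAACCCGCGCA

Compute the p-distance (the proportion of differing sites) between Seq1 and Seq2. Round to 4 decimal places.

The sequences differ at positions 8 (A/C), 9 (A/T).
There are 2 differences over 22 sites, so p = 2/22 = 0.0909.

0.0909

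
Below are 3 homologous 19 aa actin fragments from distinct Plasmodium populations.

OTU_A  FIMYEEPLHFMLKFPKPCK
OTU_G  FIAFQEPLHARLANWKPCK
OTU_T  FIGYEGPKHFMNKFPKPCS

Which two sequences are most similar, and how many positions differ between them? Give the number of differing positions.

Pairwise Hamming distances:
  OTU_A vs OTU_G: 8
  OTU_A vs OTU_T: 5
  OTU_G vs OTU_T: 12
The smallest is 5, between OTU_A and OTU_T.

5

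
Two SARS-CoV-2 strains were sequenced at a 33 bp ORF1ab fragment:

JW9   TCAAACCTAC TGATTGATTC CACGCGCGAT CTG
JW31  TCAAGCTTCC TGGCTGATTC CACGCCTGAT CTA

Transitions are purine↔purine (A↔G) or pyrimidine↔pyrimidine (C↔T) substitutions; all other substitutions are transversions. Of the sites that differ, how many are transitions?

The sequences differ at positions 5 (A/G, transition), 7 (C/T, transition), 9 (A/C, transversion), 13 (A/G, transition), 14 (T/C, transition), 26 (G/C, transversion), 27 (C/T, transition), 33 (G/A, transition).
Of the 8 differences, 6 transitions and 2 transversions, so the answer is 6.

6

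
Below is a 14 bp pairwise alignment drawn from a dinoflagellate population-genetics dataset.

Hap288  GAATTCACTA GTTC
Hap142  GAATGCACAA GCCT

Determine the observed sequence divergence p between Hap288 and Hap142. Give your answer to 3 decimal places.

Mismatches occur at site 5 (T↔G), site 9 (T↔A), site 12 (T↔C), site 13 (T↔C), site 14 (C↔T).
There are 5 differences over 14 sites, so p = 5/14 = 0.357.

0.357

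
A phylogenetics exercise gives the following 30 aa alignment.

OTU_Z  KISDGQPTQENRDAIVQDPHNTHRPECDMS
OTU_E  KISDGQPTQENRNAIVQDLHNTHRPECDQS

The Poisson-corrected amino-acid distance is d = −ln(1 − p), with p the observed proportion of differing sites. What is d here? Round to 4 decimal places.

Differing sites — 13:D/N; 19:P/L; 29:M/Q.
p = 3/30 = 0.100000.
d = −ln(1 − 0.100000) = −ln(0.900000) = 0.1054.

0.1054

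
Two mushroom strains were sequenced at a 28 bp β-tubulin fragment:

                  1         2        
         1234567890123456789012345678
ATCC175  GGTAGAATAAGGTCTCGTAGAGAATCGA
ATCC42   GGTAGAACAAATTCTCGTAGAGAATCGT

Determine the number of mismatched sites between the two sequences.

4

Differing sites — 8:T/C; 11:G/A; 12:G/T; 28:A/T.
That gives 4 mismatches out of 28 aligned sites, so the Hamming distance is 4.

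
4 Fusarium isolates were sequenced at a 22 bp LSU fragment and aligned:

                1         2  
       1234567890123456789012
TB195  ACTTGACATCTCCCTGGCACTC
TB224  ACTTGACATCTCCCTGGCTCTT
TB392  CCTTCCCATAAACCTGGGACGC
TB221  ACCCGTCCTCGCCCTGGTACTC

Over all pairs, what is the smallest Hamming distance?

Pairwise Hamming distances:
  TB195 vs TB224: 2
  TB195 vs TB392: 8
  TB195 vs TB221: 6
  TB224 vs TB392: 10
  TB224 vs TB221: 8
  TB392 vs TB221: 11
The smallest is 2, between TB195 and TB224.

2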